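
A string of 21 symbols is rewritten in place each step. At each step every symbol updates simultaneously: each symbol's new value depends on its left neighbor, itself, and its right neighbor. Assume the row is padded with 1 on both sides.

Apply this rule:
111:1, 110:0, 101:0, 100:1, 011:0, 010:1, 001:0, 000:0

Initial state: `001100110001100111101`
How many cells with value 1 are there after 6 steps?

step 1: 100010001000010011000
step 2: 010011001100011000100
step 3: 011000100010000100110
step 4: 000100110011000110000
step 5: 100110001000100001000
step 6: 010001001100110001100
count of 1: 8

8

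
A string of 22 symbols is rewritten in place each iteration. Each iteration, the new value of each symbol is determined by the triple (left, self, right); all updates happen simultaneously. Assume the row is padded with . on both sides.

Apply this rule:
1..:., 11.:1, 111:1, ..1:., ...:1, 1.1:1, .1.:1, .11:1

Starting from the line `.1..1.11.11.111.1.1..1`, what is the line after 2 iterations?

iteration 1: .1..111111111111111..1
iteration 2: .1..111111111111111..1

.1..111111111111111..1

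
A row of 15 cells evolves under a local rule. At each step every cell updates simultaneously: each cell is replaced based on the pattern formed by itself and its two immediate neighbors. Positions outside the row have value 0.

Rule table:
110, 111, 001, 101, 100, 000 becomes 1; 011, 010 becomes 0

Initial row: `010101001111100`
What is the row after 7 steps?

101010110111111
010101011011111
101010101101111
010101010110111
101010101011011
010101010101101
101010101010110

101010101010110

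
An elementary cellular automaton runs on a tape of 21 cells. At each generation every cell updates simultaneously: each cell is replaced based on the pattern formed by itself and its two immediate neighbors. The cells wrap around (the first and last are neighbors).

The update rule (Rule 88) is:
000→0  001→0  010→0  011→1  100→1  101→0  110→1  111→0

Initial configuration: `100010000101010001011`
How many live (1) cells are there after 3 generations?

110001000000001000010
111000100000000100000
101100010000000010000
count of 1: 5

5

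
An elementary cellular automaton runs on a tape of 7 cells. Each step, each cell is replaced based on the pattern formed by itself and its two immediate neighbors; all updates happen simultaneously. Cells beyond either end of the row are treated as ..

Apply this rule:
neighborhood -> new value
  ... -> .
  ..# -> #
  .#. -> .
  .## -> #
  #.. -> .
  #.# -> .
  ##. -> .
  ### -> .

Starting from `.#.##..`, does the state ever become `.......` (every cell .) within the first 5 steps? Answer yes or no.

yes

#..#...
..#....
.#.....
#......
.......
all cells are . at step 5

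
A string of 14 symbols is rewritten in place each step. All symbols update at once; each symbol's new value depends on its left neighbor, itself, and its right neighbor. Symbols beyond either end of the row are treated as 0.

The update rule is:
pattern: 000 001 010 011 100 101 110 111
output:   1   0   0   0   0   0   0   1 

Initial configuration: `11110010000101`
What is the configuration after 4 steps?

01000000000000

01100000110000
00001110000111
11100100110010
01000000000000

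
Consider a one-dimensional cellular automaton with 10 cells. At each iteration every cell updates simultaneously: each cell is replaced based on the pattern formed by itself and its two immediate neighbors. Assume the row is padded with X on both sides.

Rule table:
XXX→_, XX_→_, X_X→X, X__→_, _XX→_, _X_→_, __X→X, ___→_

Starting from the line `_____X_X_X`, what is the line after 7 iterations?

____X_X_X_
___X_X_X_X
__X_X_X_X_
_X_X_X_X_X
X_X_X_X_X_
_X_X_X_X_X  (repeats iteration 4; period 2)
iteration 7: X_X_X_X_X_

X_X_X_X_X_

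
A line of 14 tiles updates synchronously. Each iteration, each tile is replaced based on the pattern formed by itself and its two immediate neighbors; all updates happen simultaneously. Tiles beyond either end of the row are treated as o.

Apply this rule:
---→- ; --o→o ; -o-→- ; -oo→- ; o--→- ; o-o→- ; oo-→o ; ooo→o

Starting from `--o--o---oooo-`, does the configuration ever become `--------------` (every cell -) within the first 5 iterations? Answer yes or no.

no

-o--o---o-ooo-
---o---o---oo-
--o---o---o-o-
-o---o---o----
----o---o----o
iteration 5 is ----o---o----o, still not uniform -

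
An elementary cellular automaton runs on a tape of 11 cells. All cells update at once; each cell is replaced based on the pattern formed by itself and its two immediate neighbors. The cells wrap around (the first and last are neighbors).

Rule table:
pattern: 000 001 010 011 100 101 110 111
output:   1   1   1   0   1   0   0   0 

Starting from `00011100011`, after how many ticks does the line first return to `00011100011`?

11100011100
00011100011

2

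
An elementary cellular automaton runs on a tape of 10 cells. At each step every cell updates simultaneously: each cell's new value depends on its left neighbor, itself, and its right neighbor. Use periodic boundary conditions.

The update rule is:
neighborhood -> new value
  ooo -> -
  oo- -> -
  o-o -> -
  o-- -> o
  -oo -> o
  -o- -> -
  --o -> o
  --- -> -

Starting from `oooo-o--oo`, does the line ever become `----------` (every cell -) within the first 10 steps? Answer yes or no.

------ooo-
-----oo--o
o---oo-oo-
-o-oo--o--
o--o-oo-o-
-oo--o----
oo-oo-o---
o--o---o-o
-oo-o-o--o
-o-----oo-
step 10 is -o-----oo-, still not uniform -

no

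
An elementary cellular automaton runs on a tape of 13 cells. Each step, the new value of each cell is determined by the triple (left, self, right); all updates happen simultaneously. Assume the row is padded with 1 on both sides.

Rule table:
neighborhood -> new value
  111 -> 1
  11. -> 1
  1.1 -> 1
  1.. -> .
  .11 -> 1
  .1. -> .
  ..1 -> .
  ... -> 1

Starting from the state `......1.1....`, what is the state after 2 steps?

.1111..1..11.
11111.....111

11111.....111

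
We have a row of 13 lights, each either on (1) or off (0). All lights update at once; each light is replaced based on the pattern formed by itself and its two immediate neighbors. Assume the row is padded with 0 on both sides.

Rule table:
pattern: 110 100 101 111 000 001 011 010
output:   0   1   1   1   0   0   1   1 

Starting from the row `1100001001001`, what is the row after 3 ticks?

tick 1: 1010001101101
tick 2: 1111001011011
tick 3: 1110101110110

1110101110110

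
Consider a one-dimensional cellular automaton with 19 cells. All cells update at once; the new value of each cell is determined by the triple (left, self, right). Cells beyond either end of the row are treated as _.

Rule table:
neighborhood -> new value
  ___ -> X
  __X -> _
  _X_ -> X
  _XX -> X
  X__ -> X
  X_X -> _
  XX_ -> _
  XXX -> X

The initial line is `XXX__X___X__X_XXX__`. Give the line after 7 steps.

XX_X_X_X_XX_X_XX_XX

step 1: XX_X_XXX_XX_X_XX_XX
step 2: X__X_XX__X__X_X__X_
step 3: XX_X_X_X_XX_X_XX_XX
step 4: X__X_X_X_X__X_X__X_
step 5: XX_X_X_X_XX_X_XX_XX  (repeats step 3; period 2)
step 7: XX_X_X_X_XX_X_XX_XX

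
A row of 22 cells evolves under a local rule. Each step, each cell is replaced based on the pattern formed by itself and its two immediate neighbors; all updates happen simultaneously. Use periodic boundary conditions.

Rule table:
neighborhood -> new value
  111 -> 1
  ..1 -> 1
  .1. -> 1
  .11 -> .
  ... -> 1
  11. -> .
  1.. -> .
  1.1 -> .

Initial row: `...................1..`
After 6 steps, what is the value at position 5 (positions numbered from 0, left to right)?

1

11111111111111111111.1
1111111111111111111...
.11111111111111111..11
..111111111111111..1..
11.1111111111111..11.1
1...11111111111..1....
position 5 holds 1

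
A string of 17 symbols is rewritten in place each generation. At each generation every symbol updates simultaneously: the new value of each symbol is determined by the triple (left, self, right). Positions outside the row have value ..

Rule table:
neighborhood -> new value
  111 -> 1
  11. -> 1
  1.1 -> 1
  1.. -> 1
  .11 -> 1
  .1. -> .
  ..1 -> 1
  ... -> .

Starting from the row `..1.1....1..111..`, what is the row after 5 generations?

.1.11111111111111

generation 1: .1.1.1..1.111111.
generation 2: 1.1.1.11.11111111
generation 3: .1.1.111111111111
generation 4: 1.1.1111111111111
generation 5: .1.11111111111111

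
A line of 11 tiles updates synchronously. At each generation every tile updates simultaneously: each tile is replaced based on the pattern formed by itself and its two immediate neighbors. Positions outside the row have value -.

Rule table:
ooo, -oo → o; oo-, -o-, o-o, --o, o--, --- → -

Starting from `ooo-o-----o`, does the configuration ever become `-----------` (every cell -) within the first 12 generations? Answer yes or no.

yes

oo---------
o----------
-----------
all cells are - at generation 3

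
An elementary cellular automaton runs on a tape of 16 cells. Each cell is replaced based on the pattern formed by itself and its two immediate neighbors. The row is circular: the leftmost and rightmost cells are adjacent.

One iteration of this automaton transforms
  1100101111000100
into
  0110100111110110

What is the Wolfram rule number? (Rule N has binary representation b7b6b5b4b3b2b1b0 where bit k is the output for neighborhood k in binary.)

213

position 7: 111 → 1  (bit 7 = 1)
position 1: 110 → 1  (bit 6 = 1)
position 5: 101 → 0  (bit 5 = 0)
position 2: 100 → 1  (bit 4 = 1)
position 0: 011 → 0  (bit 3 = 0)
position 4: 010 → 1  (bit 2 = 1)
position 3: 001 → 0  (bit 1 = 0)
position 11: 000 → 1  (bit 0 = 1)
bits b7..b0 = 11010101 = 213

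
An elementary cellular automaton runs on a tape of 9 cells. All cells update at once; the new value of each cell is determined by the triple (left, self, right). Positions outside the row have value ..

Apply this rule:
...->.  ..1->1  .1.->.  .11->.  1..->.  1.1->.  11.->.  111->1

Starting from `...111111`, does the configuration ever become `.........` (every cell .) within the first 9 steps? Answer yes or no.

..1.1111.
.1...11..
1...1....
...1.....
..1......
.1.......
1........
.........
all cells are . at step 8

yes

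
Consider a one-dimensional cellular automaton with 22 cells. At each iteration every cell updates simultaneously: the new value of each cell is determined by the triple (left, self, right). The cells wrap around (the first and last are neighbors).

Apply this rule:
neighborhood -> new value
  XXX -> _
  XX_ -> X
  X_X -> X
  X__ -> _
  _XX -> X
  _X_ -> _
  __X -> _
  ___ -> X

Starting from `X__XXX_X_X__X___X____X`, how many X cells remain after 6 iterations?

7

X__X_XX_X_____X___XX_X
X___XXXX__XXX___X_XXXX
X_X_X__X__X_X_X__XX___
_X_X_______X_X___XX_X_
__X__XXXXX__X__X_XXX__
X____X___X______XX_X_X
count of X: 7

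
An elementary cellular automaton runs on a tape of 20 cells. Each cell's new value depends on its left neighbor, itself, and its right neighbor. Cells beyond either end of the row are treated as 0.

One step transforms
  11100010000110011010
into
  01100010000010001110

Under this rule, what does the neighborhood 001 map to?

0

At position 5 the neighborhood is 001; the next row has 0 there.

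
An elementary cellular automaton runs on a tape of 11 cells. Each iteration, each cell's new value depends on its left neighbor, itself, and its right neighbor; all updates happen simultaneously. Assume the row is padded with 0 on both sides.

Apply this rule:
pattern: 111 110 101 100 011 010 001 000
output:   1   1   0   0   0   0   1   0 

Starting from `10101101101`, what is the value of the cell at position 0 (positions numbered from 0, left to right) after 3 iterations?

0

iteration 1: 00000100100
iteration 2: 00001001000
iteration 3: 00010010000
position 0 holds 0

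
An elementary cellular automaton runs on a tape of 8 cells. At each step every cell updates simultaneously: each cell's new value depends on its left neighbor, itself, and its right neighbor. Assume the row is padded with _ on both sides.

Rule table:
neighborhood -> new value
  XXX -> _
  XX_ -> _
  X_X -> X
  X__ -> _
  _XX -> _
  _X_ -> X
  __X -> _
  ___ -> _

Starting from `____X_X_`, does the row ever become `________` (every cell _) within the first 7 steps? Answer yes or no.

____XXX_
________
all cells are _ at step 2

yes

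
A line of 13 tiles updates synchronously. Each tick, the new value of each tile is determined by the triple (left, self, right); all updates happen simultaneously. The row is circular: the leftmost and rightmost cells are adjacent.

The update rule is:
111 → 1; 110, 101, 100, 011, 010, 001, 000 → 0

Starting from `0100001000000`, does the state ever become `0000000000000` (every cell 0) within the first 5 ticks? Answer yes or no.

tick 1: 0000000000000
all cells are 0 at tick 1

yes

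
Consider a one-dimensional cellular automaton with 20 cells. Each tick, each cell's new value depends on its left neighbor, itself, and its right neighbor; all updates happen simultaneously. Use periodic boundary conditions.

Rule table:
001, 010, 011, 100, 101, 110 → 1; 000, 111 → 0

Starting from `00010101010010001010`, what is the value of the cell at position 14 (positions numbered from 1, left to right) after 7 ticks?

1

00111111111111011111
11100000000001110001
00110000000011011011
11111000000111111111
00001100001100000000
00011110011110000000
00110011110011000000
position 14 holds 1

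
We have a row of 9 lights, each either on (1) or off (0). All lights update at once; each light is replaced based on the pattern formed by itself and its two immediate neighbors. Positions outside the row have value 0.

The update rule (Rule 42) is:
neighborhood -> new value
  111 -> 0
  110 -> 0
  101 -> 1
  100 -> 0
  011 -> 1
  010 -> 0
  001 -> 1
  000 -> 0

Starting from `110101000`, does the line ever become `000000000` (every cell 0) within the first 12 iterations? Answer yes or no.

iteration 1: 101010000
iteration 2: 010100000
iteration 3: 101000000
iteration 4: 010000000
iteration 5: 100000000
iteration 6: 000000000
all cells are 0 at iteration 6

yes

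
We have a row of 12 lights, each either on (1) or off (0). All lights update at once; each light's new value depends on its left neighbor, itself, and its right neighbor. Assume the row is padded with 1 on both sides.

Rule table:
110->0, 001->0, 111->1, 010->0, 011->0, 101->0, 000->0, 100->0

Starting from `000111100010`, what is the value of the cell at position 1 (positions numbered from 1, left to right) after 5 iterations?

000011000000
000000000000
000000000000  (fixed point — unchanged through iteration 5)
position 1 holds 0

0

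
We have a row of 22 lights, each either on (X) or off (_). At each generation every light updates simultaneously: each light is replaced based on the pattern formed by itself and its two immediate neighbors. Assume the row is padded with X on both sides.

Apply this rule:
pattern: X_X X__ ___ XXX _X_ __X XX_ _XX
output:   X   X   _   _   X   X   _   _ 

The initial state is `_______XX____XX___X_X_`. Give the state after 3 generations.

X_____X__X__X__X_XXXXX
_X___XXXXXXXXXXXX_____
XXX_X____________X___X

XXX_X____________X___X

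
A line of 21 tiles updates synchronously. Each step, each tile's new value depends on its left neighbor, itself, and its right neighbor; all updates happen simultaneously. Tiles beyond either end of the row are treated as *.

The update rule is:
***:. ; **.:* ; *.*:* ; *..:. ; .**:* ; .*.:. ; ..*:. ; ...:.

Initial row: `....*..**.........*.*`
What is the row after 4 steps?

.......**...........*

.......**..........**
.......**..........*.
.......**...........*
.......**...........*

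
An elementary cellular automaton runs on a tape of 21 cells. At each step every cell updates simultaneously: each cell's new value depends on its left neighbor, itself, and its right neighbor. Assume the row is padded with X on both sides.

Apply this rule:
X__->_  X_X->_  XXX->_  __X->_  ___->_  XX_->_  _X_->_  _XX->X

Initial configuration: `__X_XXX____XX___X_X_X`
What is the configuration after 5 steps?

step 1: ____X______X________X
step 2: ____________________X
step 3: ____________________X  (fixed point — unchanged through step 5)

____________________X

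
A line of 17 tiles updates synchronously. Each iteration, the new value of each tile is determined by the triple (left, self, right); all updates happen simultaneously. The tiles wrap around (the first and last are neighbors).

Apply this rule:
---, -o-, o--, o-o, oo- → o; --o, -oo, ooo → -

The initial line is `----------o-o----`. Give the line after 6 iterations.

iteration 1: ooooooooo-ooooooo
iteration 2: --------oo-------
iteration 3: ooooooo--oooooooo
iteration 4: ------oo---------
iteration 5: ooooo--oooooooooo
iteration 6: ----oo-----------

----oo-----------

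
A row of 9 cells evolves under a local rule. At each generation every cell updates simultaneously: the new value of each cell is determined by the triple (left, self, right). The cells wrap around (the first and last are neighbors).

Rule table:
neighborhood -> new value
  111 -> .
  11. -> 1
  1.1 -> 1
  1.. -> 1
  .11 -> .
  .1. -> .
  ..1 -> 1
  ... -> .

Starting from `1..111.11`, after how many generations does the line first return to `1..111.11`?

18

generation 1: 111..11..
generation 2: ..111.111
generation 3: 11..11..1
generation 4: .111.111.
generation 5: 1..11..11
generation 6: 111.111..
generation 7: ..11..111
generation 8: 11.111..1
generation 9: .11..111.
generation 10: 1.111..11
generation 11: 11..111..
generation 12: .111..111
generation 13: 1..111..1
generation 14: 111..111.
generation 15: ..111..11
generation 16: 11..111.1
generation 17: .111..11.
generation 18: 1..111.11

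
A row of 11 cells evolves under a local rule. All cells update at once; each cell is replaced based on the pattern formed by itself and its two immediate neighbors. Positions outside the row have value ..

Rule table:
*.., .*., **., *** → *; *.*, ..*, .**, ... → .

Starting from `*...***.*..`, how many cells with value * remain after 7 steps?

**...**.**.
.**...*..**
..**..**..*
...**..**.*
....**..*.*
.....**.*.*
......*.*.*
count of *: 3

3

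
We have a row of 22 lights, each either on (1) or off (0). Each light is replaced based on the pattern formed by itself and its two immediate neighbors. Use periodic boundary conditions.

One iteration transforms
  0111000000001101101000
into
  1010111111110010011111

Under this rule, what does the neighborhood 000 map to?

At position 5 the neighborhood is 000; the next row has 1 there.

1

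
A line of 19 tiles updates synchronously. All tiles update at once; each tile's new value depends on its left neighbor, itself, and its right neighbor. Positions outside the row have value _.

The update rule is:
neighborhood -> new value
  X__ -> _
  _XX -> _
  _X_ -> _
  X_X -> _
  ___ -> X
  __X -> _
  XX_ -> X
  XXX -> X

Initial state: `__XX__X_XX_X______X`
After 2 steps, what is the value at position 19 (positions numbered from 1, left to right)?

X

X__X_____X___XXXX__
_____XXX___X__XXX_X
position 19 holds X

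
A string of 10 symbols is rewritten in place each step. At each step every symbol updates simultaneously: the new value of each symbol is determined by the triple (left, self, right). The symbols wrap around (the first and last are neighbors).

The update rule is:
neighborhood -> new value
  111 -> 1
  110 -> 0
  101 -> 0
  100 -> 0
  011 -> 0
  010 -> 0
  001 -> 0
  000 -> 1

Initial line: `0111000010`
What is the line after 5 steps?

0010011000
1000000011
0011111001
0001110000
1100100111

1100100111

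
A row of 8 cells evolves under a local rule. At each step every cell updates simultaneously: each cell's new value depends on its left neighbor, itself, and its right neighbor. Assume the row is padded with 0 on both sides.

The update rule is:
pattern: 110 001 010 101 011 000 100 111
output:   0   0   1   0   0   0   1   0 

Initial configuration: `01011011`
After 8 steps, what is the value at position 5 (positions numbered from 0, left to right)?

01000000
01100000
00010000
00011000
00000100
00000110
00000001
00000001
position 5 holds 0

0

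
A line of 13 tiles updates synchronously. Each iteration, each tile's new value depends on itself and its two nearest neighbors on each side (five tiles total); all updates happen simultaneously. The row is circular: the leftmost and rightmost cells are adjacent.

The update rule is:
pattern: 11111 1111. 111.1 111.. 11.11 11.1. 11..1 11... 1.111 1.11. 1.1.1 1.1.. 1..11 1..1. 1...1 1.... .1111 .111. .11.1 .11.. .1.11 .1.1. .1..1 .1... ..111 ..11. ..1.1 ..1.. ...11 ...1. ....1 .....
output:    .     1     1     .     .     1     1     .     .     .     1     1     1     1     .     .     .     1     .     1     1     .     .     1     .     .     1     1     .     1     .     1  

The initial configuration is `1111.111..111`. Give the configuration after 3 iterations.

1.....1111.11

..11..1.11...
...11111.1..1
1.....1111.11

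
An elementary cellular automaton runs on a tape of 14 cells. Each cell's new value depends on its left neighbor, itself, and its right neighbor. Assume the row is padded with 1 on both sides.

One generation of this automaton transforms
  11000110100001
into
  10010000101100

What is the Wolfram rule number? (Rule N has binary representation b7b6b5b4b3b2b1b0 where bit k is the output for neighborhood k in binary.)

position 0: 111 → 1  (bit 7 = 1)
position 1: 110 → 0  (bit 6 = 0)
position 7: 101 → 0  (bit 5 = 0)
position 2: 100 → 0  (bit 4 = 0)
position 5: 011 → 0  (bit 3 = 0)
position 8: 010 → 1  (bit 2 = 1)
position 4: 001 → 0  (bit 1 = 0)
position 3: 000 → 1  (bit 0 = 1)
bits b7..b0 = 10000101 = 133

133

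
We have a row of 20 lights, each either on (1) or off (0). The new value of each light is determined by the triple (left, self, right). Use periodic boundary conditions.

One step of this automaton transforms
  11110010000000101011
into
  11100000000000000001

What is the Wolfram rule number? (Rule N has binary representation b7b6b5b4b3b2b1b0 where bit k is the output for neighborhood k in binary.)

128

position 0: 111 → 1  (bit 7 = 1)
position 3: 110 → 0  (bit 6 = 0)
position 15: 101 → 0  (bit 5 = 0)
position 4: 100 → 0  (bit 4 = 0)
position 18: 011 → 0  (bit 3 = 0)
position 6: 010 → 0  (bit 2 = 0)
position 5: 001 → 0  (bit 1 = 0)
position 8: 000 → 0  (bit 0 = 0)
bits b7..b0 = 10000000 = 128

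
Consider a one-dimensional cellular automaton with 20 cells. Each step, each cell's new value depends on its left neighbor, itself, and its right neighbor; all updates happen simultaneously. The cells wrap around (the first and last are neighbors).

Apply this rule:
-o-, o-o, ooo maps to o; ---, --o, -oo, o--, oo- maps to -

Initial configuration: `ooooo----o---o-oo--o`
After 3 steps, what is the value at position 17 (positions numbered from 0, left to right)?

-

oooo-----o---oo-----
-oo------o----------
---------o----------
position 17 holds -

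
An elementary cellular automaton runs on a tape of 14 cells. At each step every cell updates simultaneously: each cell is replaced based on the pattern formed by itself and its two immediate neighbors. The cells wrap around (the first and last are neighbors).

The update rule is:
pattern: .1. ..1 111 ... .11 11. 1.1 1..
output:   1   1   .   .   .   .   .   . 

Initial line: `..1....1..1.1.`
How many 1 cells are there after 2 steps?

.11...11.11.1.
1....1......1.
count of 1: 3

3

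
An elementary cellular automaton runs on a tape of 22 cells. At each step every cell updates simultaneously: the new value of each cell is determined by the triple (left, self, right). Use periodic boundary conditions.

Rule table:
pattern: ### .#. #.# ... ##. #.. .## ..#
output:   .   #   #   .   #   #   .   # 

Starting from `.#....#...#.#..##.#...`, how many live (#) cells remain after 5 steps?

12

###..###.######.####..
..###..##.....##...###
##..###.##...#.##.#..#
.###..##.##.###.#####.
#..###.##.##..##....##
count of #: 12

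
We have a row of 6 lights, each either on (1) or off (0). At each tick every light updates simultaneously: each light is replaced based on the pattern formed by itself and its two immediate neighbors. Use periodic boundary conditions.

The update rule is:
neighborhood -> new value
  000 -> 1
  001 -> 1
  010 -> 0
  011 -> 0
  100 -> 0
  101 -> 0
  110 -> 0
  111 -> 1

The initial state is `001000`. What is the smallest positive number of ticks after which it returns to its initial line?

110011
100101
001000

3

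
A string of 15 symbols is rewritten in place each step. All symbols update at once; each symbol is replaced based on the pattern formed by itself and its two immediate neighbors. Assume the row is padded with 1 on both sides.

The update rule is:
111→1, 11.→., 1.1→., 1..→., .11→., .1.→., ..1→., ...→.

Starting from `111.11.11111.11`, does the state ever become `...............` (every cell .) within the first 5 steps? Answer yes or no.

step 1: 11......111...1
step 2: 1........1.....
step 3: ...............
all cells are . at step 3

yes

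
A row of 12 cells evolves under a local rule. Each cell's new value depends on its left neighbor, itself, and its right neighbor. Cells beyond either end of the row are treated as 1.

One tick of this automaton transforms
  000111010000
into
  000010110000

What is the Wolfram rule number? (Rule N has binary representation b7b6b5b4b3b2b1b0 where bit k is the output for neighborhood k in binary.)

position 4: 111 → 1  (bit 7 = 1)
position 5: 110 → 0  (bit 6 = 0)
position 6: 101 → 1  (bit 5 = 1)
position 0: 100 → 0  (bit 4 = 0)
position 3: 011 → 0  (bit 3 = 0)
position 7: 010 → 1  (bit 2 = 1)
position 2: 001 → 0  (bit 1 = 0)
position 1: 000 → 0  (bit 0 = 0)
bits b7..b0 = 10100100 = 164

164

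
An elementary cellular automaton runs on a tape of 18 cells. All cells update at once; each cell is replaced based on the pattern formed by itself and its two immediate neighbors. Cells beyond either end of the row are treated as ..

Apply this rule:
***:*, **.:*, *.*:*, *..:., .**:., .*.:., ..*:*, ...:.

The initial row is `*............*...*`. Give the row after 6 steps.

.......*...*......

............*...*.
...........*...*..
..........*...*...
.........*...*....
........*...*.....
.......*...*......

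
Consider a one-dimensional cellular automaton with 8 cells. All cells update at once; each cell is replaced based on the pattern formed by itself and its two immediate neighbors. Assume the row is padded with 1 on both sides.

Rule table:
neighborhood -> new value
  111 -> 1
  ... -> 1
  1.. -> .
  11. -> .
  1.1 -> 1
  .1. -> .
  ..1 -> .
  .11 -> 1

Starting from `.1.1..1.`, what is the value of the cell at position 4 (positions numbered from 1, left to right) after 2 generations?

.

1.1....1
.1..11.1
position 4 holds .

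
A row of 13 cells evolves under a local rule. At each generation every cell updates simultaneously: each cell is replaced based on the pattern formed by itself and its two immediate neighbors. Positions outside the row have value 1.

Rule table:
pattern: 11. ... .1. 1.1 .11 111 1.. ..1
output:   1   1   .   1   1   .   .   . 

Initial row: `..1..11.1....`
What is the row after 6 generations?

.....111..11.
.111.1.1..111
11.11.1...1..
.11111..1....
11...1....11.
.1.1...11.111

.1.1...11.111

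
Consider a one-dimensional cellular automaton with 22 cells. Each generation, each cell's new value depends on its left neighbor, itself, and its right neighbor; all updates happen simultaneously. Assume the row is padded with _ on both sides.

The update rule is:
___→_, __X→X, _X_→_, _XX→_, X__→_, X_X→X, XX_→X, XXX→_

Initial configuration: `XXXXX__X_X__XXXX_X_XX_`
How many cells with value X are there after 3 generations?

generation 1: ____X_X_X__X___XX_X_X_
generation 2: ___X_X_X__X___X_XX_X__
generation 3: __X_X_X__X___X_X_XX___
count of X: 8

8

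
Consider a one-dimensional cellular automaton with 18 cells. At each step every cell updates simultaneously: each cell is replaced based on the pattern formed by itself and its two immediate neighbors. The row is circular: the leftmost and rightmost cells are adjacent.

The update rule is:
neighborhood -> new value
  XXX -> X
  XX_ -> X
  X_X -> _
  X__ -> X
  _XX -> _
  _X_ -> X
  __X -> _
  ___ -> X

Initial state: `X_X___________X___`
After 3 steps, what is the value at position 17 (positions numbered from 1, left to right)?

X_XXXXXXXXXXX_XXX_
X__XXXXXXXXXX__XX_
XX__XXXXXXXXXX__X_
position 17 holds X

X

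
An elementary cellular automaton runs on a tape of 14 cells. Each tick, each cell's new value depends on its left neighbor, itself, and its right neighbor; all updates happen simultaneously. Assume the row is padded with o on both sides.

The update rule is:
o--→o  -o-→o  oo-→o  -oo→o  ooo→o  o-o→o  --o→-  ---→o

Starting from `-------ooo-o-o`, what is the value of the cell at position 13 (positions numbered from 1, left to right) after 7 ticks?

o

tick 1: oooooo-ooooooo
tick 2: oooooooooooooo
tick 3: oooooooooooooo  (fixed point — unchanged through tick 7)
position 13 holds o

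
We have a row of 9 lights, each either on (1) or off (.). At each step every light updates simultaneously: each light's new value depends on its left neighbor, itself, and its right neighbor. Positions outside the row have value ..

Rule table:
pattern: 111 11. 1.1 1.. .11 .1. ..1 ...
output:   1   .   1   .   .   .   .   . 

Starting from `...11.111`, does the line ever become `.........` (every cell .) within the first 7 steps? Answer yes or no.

.....1.1.
......1..
.........
all cells are . at step 3

yes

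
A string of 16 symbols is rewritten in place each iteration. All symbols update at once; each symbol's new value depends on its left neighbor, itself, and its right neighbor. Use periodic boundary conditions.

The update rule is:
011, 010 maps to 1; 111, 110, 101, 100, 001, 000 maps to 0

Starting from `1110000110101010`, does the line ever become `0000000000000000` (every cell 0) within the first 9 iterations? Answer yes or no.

no

1000000100101010
1000000100101010  (fixed point — unchanged through iteration 9)
iteration 9 is 1000000100101010, still not uniform 0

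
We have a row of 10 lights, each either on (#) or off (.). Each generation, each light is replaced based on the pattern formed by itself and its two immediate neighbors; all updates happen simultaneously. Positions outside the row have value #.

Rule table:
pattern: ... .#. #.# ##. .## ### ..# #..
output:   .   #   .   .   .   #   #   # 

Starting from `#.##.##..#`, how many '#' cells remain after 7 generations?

.......##.
#.....#...
.#...###.#
.##.#.#...
....#.##.#
#..##.....
.##..#...#
count of #: 4

4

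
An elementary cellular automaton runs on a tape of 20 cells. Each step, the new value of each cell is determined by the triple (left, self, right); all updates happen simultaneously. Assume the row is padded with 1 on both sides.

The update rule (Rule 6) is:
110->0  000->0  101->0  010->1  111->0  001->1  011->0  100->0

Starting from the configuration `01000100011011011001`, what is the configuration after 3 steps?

01010010000000001000

01001100100000000010
01010001100000000110
01010010000000001000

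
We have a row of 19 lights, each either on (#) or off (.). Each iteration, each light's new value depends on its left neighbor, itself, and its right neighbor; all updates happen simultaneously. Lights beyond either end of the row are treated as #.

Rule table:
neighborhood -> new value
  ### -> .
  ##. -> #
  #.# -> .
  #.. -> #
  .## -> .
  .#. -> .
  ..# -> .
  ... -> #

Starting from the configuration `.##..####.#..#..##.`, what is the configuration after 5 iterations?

..##....#..#..#..#.
#..####..#..#..#...
##....##..#..#..##.
.####..##..#..#..#.
....##..##..#..#...

....##..##..#..#...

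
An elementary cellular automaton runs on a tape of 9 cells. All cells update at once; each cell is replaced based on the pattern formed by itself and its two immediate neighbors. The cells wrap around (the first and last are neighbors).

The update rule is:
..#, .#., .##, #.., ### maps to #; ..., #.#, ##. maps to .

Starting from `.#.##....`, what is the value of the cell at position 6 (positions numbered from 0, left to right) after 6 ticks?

#

##.#.#...
#..#.##.#
.###.#..#
.##..####
.#.#####.
##.####.#
position 6 holds #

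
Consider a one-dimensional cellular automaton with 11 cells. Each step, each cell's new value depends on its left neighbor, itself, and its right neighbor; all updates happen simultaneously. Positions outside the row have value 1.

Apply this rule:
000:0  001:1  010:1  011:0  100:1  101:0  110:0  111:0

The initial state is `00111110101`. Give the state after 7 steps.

step 1: 11000000100
step 2: 00100001111
step 3: 11110010000
step 4: 00001111001
step 5: 10010000110
step 6: 01111001000
step 7: 00000111101

00000111101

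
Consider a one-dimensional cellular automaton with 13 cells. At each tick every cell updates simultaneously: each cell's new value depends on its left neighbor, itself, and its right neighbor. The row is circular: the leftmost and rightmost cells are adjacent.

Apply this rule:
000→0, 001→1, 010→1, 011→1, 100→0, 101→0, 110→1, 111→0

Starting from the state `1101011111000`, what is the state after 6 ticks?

1101010001001
0101010011011
0101010111011
0101010101011
0101010101011  (fixed point — unchanged through tick 6)

0101010101011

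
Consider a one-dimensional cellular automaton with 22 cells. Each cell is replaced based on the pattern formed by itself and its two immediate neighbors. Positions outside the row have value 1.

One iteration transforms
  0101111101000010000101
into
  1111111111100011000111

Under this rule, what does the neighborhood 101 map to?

At position 0 the neighborhood is 101; the next row has 1 there.

1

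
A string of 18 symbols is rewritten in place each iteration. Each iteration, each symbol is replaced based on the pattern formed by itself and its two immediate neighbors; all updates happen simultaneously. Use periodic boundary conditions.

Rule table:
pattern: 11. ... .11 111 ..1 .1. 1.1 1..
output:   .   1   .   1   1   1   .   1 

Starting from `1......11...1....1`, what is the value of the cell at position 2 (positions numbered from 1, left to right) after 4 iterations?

.111111..11111111.
1.1111.11.111111.1
...11......1111...
111..111111.11.111
position 2 holds 1

1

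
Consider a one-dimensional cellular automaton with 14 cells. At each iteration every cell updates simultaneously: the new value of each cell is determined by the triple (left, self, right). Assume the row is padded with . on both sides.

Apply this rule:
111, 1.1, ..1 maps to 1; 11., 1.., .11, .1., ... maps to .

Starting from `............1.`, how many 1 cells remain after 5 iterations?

...........1..
..........1...
.........1....
........1.....
.......1......
count of 1: 1

1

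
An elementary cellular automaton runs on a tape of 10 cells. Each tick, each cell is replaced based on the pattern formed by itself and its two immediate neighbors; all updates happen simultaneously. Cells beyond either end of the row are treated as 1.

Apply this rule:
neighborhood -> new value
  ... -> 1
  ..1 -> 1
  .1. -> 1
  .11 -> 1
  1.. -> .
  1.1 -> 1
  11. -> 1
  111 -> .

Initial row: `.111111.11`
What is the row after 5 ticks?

.11111111.

11....111.
.1.1111.11
1111..111.
...1.11.11
.11111111.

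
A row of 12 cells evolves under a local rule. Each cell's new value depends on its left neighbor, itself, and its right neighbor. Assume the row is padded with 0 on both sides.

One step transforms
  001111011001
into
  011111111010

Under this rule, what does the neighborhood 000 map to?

At position 0 the neighborhood is 000; the next row has 0 there.

0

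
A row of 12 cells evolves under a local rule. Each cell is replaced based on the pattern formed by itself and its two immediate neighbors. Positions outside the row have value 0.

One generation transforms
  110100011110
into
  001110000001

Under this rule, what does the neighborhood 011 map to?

At position 0 the neighborhood is 011; the next row has 0 there.

0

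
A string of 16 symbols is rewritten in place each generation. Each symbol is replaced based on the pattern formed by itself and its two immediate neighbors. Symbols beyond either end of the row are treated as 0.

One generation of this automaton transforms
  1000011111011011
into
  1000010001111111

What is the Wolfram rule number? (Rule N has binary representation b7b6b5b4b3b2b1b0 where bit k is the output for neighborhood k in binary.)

108

position 6: 111 → 0  (bit 7 = 0)
position 9: 110 → 1  (bit 6 = 1)
position 10: 101 → 1  (bit 5 = 1)
position 1: 100 → 0  (bit 4 = 0)
position 5: 011 → 1  (bit 3 = 1)
position 0: 010 → 1  (bit 2 = 1)
position 4: 001 → 0  (bit 1 = 0)
position 2: 000 → 0  (bit 0 = 0)
bits b7..b0 = 01101100 = 108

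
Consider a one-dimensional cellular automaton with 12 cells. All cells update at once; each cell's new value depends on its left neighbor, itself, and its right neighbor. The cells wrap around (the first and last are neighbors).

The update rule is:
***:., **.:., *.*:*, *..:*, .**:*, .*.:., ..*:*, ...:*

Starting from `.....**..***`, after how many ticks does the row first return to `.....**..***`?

******.***..
*.....**..**
.******.***.
**.....**..*
..******.***
***.....**..
*..******.**
.***.....**.
**..******.*
..***.....**
***..******.
*..***.....*
.***..******
**..***.....
*.***..*****
.**..***....
**.***..****
..**..***...
***.***..***
...**..***..
****.***..**
....**..***.
*****.***..*
.....**..***

24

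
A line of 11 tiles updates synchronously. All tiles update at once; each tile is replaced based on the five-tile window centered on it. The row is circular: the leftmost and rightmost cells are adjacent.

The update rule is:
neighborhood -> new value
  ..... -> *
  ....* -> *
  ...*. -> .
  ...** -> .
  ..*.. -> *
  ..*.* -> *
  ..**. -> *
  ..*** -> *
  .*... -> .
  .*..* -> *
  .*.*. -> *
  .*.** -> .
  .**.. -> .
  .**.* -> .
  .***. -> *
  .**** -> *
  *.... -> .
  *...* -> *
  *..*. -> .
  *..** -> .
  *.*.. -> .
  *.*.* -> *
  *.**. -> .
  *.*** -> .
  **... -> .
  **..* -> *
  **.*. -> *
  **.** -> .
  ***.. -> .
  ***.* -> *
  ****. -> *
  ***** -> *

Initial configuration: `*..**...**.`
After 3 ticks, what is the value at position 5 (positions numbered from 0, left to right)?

.

.*.*..*.*.*
***.*.*****
*****..****
position 5 holds .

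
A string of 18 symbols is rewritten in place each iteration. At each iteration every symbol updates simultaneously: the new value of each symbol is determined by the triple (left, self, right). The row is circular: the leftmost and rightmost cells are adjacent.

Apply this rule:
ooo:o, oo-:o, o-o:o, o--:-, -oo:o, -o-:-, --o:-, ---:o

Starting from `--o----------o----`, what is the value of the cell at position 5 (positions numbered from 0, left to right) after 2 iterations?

o

o---oooooooo---ooo
o-o-oooooooo-o-ooo
position 5 holds o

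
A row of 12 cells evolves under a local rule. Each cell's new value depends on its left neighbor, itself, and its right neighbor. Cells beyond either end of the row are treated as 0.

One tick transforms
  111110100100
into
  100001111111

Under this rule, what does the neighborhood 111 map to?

At position 1 the neighborhood is 111; the next row has 0 there.

0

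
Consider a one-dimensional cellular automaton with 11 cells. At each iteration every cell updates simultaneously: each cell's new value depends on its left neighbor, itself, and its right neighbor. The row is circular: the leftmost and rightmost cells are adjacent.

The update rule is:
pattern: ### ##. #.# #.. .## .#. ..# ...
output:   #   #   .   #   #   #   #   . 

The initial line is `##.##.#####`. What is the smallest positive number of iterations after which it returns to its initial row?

iteration 1: ##.##.#####

1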